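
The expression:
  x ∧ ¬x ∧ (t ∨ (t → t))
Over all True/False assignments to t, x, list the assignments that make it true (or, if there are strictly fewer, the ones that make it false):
is never true.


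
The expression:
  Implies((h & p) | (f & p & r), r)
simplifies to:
r | ~h | ~p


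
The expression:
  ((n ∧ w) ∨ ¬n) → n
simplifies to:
n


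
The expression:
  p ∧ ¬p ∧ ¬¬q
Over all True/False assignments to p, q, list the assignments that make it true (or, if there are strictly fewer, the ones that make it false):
is never true.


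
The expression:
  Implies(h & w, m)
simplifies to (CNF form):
m | ~h | ~w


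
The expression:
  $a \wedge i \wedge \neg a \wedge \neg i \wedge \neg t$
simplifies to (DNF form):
$\text{False}$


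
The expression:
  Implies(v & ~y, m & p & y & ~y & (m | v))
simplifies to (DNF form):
y | ~v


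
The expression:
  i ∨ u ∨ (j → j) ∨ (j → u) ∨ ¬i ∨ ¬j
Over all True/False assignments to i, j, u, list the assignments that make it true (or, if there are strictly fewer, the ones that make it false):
is always true.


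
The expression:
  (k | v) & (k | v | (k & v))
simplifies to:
k | v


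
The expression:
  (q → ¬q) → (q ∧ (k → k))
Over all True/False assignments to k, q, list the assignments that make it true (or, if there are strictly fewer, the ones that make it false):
is true only for:
  k=False, q=True;
  k=True, q=True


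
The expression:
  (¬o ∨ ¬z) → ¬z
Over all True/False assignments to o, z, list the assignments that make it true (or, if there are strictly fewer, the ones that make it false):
is false only for:
  o=False, z=True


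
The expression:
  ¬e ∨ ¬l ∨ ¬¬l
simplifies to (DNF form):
True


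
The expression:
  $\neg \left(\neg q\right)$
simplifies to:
$q$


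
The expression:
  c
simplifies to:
c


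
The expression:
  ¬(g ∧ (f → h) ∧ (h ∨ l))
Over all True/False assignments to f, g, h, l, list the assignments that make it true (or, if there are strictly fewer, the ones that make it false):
is false only for:
  f=False, g=True, h=False, l=True;
  f=False, g=True, h=True, l=False;
  f=False, g=True, h=True, l=True;
  f=True, g=True, h=True, l=False;
  f=True, g=True, h=True, l=True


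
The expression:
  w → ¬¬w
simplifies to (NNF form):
True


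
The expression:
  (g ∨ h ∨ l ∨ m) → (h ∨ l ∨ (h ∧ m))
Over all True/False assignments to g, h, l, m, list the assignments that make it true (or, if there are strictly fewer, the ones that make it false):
is false only for:
  g=False, h=False, l=False, m=True;
  g=True, h=False, l=False, m=False;
  g=True, h=False, l=False, m=True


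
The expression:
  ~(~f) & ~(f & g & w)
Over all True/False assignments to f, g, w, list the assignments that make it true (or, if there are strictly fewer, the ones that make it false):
is true only for:
  f=True, g=False, w=False;
  f=True, g=False, w=True;
  f=True, g=True, w=False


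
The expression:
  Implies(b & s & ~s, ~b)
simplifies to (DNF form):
True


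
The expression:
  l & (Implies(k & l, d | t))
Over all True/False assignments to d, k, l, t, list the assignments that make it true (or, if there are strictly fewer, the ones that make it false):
is true only for:
  d=False, k=False, l=True, t=False;
  d=False, k=False, l=True, t=True;
  d=False, k=True, l=True, t=True;
  d=True, k=False, l=True, t=False;
  d=True, k=False, l=True, t=True;
  d=True, k=True, l=True, t=False;
  d=True, k=True, l=True, t=True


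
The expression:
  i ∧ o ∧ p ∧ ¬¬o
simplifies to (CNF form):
i ∧ o ∧ p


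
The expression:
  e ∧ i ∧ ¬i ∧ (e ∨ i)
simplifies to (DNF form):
False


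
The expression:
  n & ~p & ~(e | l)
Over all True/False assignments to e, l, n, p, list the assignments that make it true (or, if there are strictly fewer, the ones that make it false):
is true only for:
  e=False, l=False, n=True, p=False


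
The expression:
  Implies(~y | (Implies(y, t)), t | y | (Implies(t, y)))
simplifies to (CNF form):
True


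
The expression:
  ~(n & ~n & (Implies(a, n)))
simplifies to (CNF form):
True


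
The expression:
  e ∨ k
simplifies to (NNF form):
e ∨ k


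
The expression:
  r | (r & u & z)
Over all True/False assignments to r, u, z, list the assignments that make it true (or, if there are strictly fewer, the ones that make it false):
is true only for:
  r=True, u=False, z=False;
  r=True, u=False, z=True;
  r=True, u=True, z=False;
  r=True, u=True, z=True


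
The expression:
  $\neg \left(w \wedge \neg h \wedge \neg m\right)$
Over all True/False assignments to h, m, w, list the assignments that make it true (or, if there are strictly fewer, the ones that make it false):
is false only for:
  h=False, m=False, w=True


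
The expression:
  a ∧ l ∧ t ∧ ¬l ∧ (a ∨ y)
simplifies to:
False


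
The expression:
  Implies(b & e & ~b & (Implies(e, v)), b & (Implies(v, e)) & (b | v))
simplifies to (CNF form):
True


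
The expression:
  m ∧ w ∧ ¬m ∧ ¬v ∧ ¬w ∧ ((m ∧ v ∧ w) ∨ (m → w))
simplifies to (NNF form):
False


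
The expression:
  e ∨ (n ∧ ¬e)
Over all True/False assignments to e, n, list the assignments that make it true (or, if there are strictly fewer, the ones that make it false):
is false only for:
  e=False, n=False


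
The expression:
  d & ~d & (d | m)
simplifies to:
False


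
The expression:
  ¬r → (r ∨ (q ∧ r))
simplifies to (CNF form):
r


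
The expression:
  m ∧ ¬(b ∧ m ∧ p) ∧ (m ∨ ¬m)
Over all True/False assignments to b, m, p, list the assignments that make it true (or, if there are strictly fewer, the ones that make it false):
is true only for:
  b=False, m=True, p=False;
  b=False, m=True, p=True;
  b=True, m=True, p=False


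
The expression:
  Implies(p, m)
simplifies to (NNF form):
m | ~p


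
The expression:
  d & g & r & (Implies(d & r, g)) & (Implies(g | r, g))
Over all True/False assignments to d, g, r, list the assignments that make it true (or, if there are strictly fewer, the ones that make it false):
is true only for:
  d=True, g=True, r=True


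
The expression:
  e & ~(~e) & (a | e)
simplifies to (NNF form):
e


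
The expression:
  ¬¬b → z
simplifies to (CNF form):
z ∨ ¬b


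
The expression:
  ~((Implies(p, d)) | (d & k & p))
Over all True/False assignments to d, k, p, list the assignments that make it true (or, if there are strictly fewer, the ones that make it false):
is true only for:
  d=False, k=False, p=True;
  d=False, k=True, p=True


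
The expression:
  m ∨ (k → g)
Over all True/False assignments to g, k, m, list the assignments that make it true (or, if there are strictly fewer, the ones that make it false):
is false only for:
  g=False, k=True, m=False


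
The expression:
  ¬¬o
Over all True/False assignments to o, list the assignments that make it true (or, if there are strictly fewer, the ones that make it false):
is true only for:
  o=True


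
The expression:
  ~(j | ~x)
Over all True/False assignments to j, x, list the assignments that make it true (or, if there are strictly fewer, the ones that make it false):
is true only for:
  j=False, x=True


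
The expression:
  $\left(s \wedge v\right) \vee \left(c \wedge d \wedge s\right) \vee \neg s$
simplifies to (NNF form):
$v \vee \left(c \wedge d\right) \vee \neg s$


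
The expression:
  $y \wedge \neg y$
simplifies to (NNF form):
$\text{False}$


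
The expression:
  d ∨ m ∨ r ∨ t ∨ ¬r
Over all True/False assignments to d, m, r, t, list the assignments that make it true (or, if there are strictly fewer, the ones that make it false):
is always true.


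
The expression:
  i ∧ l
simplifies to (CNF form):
i ∧ l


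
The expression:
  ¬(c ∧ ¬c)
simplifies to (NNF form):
True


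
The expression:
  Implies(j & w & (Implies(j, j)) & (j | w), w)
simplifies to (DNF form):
True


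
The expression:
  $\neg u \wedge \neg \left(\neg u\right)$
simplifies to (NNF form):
$\text{False}$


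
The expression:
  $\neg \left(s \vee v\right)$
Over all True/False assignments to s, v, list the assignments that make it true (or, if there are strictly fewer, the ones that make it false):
is true only for:
  s=False, v=False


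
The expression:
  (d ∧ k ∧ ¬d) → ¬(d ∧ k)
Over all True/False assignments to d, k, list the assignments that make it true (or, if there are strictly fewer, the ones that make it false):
is always true.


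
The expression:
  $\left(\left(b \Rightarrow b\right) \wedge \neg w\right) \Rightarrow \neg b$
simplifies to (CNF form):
$w \vee \neg b$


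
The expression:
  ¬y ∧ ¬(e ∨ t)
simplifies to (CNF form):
¬e ∧ ¬t ∧ ¬y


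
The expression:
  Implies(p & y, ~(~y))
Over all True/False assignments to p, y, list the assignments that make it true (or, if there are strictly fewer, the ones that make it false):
is always true.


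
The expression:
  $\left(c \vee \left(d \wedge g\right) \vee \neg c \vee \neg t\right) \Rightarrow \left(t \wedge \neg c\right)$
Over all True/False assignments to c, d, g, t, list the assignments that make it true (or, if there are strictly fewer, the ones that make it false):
is true only for:
  c=False, d=False, g=False, t=True;
  c=False, d=False, g=True, t=True;
  c=False, d=True, g=False, t=True;
  c=False, d=True, g=True, t=True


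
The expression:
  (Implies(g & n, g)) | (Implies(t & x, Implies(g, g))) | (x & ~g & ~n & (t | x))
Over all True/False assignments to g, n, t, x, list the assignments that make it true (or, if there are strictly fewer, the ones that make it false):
is always true.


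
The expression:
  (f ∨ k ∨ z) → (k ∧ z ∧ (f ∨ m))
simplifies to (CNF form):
(k ∨ ¬f) ∧ (k ∨ ¬z) ∧ (z ∨ ¬k) ∧ (f ∨ m ∨ ¬z)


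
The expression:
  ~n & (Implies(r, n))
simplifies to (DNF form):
~n & ~r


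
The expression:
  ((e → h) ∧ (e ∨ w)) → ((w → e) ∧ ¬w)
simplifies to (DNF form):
(e ∧ ¬h) ∨ ¬w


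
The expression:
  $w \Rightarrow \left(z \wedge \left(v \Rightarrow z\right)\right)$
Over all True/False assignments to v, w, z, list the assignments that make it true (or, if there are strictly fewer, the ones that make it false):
is false only for:
  v=False, w=True, z=False;
  v=True, w=True, z=False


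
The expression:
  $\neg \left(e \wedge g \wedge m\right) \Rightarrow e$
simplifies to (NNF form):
$e$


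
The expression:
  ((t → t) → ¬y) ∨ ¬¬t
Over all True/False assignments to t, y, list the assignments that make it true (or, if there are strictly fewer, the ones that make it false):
is false only for:
  t=False, y=True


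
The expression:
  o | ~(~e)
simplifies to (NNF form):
e | o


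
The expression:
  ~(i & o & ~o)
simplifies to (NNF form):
True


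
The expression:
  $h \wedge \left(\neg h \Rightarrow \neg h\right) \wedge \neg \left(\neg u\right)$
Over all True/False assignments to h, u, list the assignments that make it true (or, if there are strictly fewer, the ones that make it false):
is true only for:
  h=True, u=True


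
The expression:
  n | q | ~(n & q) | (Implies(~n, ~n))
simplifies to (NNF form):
True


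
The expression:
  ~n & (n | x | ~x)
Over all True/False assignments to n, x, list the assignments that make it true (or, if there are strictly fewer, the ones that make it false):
is true only for:
  n=False, x=False;
  n=False, x=True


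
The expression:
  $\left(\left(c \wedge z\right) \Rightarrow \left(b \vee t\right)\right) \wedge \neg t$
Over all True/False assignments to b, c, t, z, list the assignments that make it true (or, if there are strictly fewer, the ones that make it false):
is true only for:
  b=False, c=False, t=False, z=False;
  b=False, c=False, t=False, z=True;
  b=False, c=True, t=False, z=False;
  b=True, c=False, t=False, z=False;
  b=True, c=False, t=False, z=True;
  b=True, c=True, t=False, z=False;
  b=True, c=True, t=False, z=True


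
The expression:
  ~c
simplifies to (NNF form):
~c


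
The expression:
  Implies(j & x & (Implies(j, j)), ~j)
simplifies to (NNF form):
~j | ~x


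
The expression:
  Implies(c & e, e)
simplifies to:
True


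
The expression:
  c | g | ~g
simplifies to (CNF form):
True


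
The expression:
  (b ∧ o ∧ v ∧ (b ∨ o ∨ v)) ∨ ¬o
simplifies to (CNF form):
(b ∨ ¬o) ∧ (v ∨ ¬o)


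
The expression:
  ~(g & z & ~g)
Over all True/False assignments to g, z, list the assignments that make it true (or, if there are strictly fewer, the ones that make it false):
is always true.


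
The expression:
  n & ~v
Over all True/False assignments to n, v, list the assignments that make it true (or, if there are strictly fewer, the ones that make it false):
is true only for:
  n=True, v=False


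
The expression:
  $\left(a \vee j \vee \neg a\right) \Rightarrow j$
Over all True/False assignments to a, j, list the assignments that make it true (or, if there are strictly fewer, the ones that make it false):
is true only for:
  a=False, j=True;
  a=True, j=True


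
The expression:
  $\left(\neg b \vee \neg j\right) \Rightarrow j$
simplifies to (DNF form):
$j$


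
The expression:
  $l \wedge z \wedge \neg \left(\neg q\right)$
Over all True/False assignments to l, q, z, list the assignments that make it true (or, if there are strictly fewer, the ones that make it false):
is true only for:
  l=True, q=True, z=True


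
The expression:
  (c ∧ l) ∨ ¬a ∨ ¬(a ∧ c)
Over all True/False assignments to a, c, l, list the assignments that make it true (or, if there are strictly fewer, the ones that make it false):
is false only for:
  a=True, c=True, l=False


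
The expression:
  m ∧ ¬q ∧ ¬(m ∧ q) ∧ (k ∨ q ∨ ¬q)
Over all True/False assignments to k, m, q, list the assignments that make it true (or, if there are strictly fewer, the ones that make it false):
is true only for:
  k=False, m=True, q=False;
  k=True, m=True, q=False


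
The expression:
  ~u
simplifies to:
~u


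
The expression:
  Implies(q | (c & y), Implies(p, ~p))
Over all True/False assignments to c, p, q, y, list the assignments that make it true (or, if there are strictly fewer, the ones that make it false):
is false only for:
  c=False, p=True, q=True, y=False;
  c=False, p=True, q=True, y=True;
  c=True, p=True, q=False, y=True;
  c=True, p=True, q=True, y=False;
  c=True, p=True, q=True, y=True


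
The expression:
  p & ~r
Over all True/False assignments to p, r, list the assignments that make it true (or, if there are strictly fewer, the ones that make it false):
is true only for:
  p=True, r=False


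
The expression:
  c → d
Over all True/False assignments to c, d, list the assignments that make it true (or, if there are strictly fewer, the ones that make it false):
is false only for:
  c=True, d=False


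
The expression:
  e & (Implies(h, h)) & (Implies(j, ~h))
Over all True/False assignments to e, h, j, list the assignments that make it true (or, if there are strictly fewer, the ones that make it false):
is true only for:
  e=True, h=False, j=False;
  e=True, h=False, j=True;
  e=True, h=True, j=False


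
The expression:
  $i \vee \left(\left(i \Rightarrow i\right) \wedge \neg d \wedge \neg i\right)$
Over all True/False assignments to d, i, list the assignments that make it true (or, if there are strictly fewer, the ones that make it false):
is false only for:
  d=True, i=False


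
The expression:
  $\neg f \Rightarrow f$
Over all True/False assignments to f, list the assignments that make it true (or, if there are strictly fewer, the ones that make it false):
is true only for:
  f=True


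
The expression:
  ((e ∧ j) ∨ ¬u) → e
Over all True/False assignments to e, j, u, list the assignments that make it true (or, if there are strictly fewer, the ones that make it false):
is false only for:
  e=False, j=False, u=False;
  e=False, j=True, u=False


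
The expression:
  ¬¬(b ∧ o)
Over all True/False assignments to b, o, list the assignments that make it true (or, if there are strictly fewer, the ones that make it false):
is true only for:
  b=True, o=True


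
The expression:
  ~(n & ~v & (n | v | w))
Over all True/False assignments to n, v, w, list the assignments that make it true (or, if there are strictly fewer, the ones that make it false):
is false only for:
  n=True, v=False, w=False;
  n=True, v=False, w=True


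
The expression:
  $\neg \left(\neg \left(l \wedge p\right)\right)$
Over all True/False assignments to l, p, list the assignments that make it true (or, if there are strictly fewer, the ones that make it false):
is true only for:
  l=True, p=True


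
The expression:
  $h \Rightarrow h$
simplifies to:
$\text{True}$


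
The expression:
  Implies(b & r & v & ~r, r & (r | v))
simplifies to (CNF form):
True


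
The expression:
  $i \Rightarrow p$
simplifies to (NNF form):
$p \vee \neg i$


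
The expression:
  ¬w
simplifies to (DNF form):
¬w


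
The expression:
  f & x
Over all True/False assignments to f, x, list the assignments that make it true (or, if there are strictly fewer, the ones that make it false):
is true only for:
  f=True, x=True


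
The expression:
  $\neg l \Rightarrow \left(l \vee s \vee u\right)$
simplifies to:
$l \vee s \vee u$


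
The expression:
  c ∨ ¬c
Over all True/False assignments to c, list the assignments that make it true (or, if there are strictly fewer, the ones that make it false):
is always true.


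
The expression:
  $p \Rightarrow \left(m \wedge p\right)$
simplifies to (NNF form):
$m \vee \neg p$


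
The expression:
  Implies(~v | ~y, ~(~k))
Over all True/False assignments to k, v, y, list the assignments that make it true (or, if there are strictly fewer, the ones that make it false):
is false only for:
  k=False, v=False, y=False;
  k=False, v=False, y=True;
  k=False, v=True, y=False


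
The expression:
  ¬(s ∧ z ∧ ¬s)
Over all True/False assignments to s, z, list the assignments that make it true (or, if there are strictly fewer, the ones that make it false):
is always true.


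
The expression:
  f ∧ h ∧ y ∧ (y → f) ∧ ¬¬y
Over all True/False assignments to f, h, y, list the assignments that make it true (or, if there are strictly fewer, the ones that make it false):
is true only for:
  f=True, h=True, y=True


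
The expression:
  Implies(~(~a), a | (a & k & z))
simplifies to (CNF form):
True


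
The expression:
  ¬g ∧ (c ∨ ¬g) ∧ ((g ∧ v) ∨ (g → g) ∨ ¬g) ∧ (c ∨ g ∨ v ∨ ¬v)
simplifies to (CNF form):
¬g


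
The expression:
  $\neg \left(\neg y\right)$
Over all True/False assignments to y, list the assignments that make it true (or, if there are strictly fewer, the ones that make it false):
is true only for:
  y=True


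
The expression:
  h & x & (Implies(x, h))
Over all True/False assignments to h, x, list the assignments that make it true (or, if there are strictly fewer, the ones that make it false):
is true only for:
  h=True, x=True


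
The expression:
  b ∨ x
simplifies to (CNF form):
b ∨ x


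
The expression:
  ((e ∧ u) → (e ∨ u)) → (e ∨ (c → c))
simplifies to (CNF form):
True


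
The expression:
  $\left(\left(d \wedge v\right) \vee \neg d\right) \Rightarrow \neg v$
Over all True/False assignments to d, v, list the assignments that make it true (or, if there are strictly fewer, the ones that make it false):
is true only for:
  d=False, v=False;
  d=True, v=False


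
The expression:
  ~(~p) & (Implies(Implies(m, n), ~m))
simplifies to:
p & (~m | ~n)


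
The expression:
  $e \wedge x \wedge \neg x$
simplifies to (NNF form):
$\text{False}$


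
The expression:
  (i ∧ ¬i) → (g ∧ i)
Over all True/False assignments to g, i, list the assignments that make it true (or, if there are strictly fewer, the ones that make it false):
is always true.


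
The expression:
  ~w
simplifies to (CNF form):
~w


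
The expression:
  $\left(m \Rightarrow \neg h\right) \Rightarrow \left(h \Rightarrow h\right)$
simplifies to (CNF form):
$\text{True}$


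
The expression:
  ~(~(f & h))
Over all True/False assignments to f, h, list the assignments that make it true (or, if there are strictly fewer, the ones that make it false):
is true only for:
  f=True, h=True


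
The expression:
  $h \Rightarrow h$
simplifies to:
$\text{True}$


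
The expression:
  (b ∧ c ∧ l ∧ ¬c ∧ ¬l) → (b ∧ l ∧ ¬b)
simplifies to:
True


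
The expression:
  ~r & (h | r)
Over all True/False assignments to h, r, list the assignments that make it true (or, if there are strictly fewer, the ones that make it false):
is true only for:
  h=True, r=False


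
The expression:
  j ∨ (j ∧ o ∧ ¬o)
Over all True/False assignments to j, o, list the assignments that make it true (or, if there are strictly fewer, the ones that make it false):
is true only for:
  j=True, o=False;
  j=True, o=True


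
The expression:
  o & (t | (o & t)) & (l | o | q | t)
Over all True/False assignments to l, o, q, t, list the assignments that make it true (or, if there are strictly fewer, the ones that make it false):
is true only for:
  l=False, o=True, q=False, t=True;
  l=False, o=True, q=True, t=True;
  l=True, o=True, q=False, t=True;
  l=True, o=True, q=True, t=True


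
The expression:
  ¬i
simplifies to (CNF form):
¬i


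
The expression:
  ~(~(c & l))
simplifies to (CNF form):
c & l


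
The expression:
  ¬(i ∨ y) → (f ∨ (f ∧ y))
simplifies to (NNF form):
f ∨ i ∨ y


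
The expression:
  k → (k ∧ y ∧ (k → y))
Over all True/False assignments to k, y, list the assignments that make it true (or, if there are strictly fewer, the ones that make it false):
is false only for:
  k=True, y=False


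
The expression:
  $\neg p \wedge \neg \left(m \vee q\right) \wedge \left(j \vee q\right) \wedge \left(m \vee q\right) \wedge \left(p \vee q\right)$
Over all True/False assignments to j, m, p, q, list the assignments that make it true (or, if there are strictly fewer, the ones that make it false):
is never true.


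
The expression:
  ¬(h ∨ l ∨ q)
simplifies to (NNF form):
¬h ∧ ¬l ∧ ¬q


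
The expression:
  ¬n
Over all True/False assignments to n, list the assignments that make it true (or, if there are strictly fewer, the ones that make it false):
is true only for:
  n=False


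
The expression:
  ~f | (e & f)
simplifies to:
e | ~f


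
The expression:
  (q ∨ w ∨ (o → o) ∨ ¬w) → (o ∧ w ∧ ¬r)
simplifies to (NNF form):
o ∧ w ∧ ¬r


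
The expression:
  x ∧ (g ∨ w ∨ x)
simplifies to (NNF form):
x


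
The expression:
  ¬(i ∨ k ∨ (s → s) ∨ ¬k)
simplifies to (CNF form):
False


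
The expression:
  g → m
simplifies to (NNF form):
m ∨ ¬g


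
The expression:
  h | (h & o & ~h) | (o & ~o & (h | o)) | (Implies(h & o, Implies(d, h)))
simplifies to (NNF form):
True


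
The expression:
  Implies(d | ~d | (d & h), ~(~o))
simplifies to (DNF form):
o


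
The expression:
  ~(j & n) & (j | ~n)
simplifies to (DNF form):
~n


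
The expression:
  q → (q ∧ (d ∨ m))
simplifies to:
d ∨ m ∨ ¬q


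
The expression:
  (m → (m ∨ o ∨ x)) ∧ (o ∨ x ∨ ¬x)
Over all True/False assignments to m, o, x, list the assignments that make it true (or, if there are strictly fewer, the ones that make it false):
is always true.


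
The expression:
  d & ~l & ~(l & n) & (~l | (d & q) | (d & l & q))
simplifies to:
d & ~l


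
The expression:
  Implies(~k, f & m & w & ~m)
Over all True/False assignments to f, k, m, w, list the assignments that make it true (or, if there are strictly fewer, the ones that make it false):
is true only for:
  f=False, k=True, m=False, w=False;
  f=False, k=True, m=False, w=True;
  f=False, k=True, m=True, w=False;
  f=False, k=True, m=True, w=True;
  f=True, k=True, m=False, w=False;
  f=True, k=True, m=False, w=True;
  f=True, k=True, m=True, w=False;
  f=True, k=True, m=True, w=True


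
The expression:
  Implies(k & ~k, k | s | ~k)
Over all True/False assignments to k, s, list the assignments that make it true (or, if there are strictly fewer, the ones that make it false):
is always true.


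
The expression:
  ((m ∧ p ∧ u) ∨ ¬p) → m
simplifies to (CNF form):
m ∨ p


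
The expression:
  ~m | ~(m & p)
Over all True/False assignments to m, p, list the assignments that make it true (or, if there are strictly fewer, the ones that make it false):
is false only for:
  m=True, p=True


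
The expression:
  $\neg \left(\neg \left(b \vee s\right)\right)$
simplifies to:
$b \vee s$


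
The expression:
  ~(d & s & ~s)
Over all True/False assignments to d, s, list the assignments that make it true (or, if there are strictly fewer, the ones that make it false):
is always true.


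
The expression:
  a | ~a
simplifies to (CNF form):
True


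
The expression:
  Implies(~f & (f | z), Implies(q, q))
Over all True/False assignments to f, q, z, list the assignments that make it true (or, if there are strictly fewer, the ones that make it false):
is always true.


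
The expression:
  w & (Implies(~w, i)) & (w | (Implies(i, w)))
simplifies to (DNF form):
w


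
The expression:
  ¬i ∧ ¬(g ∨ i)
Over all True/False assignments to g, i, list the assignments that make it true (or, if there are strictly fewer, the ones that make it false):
is true only for:
  g=False, i=False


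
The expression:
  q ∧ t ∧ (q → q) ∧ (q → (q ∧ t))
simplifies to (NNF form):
q ∧ t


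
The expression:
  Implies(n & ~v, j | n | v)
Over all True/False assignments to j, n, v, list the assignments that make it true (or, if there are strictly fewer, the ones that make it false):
is always true.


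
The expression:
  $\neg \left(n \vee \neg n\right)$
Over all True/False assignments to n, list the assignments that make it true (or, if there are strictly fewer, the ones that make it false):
is never true.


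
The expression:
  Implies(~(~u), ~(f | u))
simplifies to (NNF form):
~u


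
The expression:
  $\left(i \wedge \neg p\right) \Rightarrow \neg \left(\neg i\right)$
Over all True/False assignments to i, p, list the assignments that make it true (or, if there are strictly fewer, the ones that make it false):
is always true.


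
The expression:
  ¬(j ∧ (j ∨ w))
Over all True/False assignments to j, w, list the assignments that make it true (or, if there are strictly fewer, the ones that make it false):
is true only for:
  j=False, w=False;
  j=False, w=True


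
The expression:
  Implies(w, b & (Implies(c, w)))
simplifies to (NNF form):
b | ~w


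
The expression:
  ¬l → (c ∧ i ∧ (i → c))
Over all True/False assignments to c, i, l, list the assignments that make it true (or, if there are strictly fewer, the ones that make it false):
is false only for:
  c=False, i=False, l=False;
  c=False, i=True, l=False;
  c=True, i=False, l=False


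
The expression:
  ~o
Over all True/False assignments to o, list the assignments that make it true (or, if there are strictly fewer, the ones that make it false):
is true only for:
  o=False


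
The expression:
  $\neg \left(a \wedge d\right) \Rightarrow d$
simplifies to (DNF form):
$d$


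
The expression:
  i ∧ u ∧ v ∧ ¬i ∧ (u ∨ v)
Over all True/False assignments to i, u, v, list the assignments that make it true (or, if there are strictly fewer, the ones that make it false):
is never true.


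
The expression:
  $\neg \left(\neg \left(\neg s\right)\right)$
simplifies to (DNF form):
$\neg s$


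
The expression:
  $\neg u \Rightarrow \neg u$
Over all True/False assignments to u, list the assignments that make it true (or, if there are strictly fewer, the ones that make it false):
is always true.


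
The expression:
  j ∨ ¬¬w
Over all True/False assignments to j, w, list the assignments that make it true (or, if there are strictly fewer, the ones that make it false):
is false only for:
  j=False, w=False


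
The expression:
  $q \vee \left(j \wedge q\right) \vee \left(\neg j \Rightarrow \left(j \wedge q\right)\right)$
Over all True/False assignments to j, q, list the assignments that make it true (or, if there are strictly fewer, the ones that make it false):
is false only for:
  j=False, q=False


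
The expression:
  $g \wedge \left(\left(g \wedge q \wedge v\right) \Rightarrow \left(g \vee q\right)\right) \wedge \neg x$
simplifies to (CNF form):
$g \wedge \neg x$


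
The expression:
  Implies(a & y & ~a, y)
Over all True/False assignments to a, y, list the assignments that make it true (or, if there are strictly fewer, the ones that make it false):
is always true.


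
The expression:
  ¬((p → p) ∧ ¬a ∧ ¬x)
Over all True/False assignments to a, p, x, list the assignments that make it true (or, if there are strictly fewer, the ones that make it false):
is false only for:
  a=False, p=False, x=False;
  a=False, p=True, x=False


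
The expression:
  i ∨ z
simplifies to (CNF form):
i ∨ z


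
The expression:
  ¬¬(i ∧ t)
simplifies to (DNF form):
i ∧ t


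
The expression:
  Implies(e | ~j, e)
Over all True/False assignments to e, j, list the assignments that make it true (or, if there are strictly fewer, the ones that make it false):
is false only for:
  e=False, j=False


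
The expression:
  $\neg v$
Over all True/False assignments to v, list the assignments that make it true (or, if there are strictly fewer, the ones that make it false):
is true only for:
  v=False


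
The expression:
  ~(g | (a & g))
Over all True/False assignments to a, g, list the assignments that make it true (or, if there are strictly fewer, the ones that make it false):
is true only for:
  a=False, g=False;
  a=True, g=False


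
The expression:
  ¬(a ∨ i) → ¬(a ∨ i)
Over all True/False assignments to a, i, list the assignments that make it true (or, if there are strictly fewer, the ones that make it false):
is always true.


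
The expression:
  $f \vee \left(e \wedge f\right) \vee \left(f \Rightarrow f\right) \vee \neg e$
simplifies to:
$\text{True}$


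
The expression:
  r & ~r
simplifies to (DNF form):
False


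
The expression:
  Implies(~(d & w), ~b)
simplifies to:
~b | (d & w)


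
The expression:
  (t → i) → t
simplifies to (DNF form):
t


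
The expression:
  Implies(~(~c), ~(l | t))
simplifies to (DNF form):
~c | (~l & ~t)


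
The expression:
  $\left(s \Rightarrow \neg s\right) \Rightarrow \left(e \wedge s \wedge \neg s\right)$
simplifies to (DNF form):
$s$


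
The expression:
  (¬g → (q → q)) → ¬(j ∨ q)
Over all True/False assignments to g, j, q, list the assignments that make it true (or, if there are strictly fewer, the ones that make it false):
is true only for:
  g=False, j=False, q=False;
  g=True, j=False, q=False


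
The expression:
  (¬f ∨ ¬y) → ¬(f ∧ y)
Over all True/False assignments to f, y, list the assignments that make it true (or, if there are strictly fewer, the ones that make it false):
is always true.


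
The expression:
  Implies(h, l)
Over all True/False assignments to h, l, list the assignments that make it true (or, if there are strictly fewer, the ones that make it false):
is false only for:
  h=True, l=False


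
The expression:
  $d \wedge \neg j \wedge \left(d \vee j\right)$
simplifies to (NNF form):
$d \wedge \neg j$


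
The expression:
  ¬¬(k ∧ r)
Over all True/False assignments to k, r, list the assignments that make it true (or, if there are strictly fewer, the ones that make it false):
is true only for:
  k=True, r=True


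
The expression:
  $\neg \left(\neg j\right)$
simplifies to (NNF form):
$j$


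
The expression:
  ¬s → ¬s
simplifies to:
True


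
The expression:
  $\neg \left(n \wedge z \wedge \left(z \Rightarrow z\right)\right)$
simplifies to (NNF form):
$\neg n \vee \neg z$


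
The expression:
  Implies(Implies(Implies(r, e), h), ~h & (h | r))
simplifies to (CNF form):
~h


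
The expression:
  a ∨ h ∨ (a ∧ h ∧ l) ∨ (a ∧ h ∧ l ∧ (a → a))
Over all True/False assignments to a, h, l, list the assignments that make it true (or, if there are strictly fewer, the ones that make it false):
is false only for:
  a=False, h=False, l=False;
  a=False, h=False, l=True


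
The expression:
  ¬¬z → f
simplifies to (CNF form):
f ∨ ¬z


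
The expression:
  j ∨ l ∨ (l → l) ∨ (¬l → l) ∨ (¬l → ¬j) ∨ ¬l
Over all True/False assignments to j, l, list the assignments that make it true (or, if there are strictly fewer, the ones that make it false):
is always true.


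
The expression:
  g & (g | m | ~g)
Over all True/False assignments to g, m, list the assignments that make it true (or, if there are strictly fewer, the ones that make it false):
is true only for:
  g=True, m=False;
  g=True, m=True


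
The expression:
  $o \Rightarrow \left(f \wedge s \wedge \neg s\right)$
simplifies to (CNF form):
$\neg o$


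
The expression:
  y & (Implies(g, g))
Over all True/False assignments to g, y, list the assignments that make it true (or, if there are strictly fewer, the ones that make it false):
is true only for:
  g=False, y=True;
  g=True, y=True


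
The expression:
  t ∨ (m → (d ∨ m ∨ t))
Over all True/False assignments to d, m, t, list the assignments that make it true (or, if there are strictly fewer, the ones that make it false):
is always true.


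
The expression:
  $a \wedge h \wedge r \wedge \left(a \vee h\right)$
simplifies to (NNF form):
$a \wedge h \wedge r$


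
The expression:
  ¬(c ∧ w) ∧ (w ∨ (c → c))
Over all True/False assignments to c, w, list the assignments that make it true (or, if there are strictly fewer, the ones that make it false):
is false only for:
  c=True, w=True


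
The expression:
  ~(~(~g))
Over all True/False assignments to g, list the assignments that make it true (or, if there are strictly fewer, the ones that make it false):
is true only for:
  g=False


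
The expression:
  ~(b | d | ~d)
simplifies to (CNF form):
False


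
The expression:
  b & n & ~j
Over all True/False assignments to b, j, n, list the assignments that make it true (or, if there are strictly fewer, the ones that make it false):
is true only for:
  b=True, j=False, n=True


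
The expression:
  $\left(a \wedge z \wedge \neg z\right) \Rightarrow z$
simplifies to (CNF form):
$\text{True}$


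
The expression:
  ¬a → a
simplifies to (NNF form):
a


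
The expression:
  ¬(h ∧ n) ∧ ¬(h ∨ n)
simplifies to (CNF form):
¬h ∧ ¬n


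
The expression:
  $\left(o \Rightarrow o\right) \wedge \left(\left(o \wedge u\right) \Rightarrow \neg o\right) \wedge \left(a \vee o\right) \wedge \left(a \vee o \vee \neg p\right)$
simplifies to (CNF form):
$\left(a \vee o\right) \wedge \left(\neg o \vee \neg u\right)$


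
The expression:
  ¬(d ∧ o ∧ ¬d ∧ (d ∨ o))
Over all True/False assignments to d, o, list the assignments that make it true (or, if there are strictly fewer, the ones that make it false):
is always true.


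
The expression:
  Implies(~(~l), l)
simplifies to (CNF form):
True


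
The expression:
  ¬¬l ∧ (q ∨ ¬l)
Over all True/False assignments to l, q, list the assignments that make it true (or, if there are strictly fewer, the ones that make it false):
is true only for:
  l=True, q=True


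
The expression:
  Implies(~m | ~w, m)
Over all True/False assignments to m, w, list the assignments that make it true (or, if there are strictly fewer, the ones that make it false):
is true only for:
  m=True, w=False;
  m=True, w=True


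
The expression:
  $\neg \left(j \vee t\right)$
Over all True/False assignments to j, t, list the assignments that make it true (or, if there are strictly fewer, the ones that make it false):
is true only for:
  j=False, t=False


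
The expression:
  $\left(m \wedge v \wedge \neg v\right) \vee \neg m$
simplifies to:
$\neg m$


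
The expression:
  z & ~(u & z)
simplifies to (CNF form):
z & ~u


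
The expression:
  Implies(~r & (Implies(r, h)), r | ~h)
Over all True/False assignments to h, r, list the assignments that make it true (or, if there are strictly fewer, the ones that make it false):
is false only for:
  h=True, r=False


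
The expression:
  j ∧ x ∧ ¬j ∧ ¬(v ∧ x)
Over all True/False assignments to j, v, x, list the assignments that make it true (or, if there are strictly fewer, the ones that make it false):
is never true.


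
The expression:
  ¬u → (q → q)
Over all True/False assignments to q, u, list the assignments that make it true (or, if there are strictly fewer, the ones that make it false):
is always true.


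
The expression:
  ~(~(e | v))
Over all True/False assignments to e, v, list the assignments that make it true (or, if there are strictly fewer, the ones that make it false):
is false only for:
  e=False, v=False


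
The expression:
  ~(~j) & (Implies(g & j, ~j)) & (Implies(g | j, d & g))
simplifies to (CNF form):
False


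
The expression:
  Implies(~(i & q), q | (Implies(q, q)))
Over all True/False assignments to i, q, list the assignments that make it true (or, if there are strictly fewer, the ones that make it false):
is always true.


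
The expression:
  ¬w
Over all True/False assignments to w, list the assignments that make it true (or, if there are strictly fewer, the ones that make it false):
is true only for:
  w=False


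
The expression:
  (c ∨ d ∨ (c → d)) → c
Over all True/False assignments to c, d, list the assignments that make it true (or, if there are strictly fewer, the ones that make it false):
is true only for:
  c=True, d=False;
  c=True, d=True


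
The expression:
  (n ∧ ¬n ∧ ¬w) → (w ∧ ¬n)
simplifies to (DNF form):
True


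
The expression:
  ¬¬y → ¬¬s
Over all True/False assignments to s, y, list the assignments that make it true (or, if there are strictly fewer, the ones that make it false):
is false only for:
  s=False, y=True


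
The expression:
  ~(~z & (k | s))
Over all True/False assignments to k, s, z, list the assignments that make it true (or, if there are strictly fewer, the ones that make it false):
is false only for:
  k=False, s=True, z=False;
  k=True, s=False, z=False;
  k=True, s=True, z=False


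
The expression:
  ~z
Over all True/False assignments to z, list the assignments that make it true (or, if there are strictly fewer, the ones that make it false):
is true only for:
  z=False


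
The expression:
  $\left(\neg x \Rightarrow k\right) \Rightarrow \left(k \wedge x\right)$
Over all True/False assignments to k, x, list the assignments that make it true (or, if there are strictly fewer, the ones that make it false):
is true only for:
  k=False, x=False;
  k=True, x=True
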